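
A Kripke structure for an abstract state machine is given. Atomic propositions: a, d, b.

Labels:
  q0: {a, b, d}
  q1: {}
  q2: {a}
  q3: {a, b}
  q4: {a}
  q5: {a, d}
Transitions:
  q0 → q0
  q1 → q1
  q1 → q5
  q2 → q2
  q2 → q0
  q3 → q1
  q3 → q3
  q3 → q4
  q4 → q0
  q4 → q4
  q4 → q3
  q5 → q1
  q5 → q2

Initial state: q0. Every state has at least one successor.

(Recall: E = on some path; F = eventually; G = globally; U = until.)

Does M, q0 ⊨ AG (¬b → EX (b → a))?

Satisfied

States satisfying ¬b → EX (b → a): {q0, q1, q2, q3, q4, q5}.
States satisfying AG (¬b → EX (b → a)): {q0, q1, q2, q3, q4, q5}.
Every state reachable from q0 satisfies ¬b → EX (b → a).
q0 ∈ Sat(AG (¬b → EX (b → a))).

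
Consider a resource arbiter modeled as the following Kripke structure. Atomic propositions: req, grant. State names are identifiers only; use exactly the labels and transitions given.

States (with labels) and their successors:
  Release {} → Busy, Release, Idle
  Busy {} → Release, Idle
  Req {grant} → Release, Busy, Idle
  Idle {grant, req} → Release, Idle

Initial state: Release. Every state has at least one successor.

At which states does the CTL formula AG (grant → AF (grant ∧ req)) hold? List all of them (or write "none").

{Release, Busy, Idle}

States satisfying grant → AF (grant ∧ req): {Release, Busy, Idle}.
States satisfying AG (grant → AF (grant ∧ req)): {Release, Busy, Idle}.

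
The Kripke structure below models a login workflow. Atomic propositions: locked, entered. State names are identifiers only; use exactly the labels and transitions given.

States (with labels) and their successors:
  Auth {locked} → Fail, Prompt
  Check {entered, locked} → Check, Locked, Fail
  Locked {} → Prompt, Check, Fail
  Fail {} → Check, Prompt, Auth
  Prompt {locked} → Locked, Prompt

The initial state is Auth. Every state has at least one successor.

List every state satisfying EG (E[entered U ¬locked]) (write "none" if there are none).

{Check, Locked, Fail}

States satisfying E[entered U ¬locked]: {Check, Locked, Fail}.
States satisfying EG (E[entered U ¬locked]): {Check, Locked, Fail}.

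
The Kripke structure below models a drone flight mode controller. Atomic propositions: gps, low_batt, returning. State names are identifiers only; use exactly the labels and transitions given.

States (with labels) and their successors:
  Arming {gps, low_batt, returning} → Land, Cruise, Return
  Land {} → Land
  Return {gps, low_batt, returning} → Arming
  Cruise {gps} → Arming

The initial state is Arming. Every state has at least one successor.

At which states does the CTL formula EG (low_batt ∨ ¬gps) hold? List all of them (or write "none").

States satisfying low_batt ∨ ¬gps: {Arming, Land, Return}.
States satisfying EG (low_batt ∨ ¬gps): {Arming, Land, Return}.

{Arming, Land, Return}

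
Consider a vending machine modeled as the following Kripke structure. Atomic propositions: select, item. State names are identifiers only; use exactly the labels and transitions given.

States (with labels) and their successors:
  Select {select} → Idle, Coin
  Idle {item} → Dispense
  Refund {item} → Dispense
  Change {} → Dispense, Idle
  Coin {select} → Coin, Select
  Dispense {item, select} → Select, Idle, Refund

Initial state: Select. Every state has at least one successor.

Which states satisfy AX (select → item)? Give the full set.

{Idle, Refund, Change}

States satisfying select → item: {Idle, Refund, Change, Dispense}.
States satisfying AX (select → item): {Idle, Refund, Change}.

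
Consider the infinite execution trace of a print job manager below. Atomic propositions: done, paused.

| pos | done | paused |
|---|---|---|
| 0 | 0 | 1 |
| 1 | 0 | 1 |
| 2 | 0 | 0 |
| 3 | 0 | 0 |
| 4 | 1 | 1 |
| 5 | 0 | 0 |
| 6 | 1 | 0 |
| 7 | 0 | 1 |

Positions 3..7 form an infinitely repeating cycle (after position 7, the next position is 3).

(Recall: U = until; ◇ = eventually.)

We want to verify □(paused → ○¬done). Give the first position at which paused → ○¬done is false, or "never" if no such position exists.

paused → ○¬done holds at every position 0..7, and those are all the positions the trace ever visits, so the invariant □(paused → ○¬done) is never violated.

never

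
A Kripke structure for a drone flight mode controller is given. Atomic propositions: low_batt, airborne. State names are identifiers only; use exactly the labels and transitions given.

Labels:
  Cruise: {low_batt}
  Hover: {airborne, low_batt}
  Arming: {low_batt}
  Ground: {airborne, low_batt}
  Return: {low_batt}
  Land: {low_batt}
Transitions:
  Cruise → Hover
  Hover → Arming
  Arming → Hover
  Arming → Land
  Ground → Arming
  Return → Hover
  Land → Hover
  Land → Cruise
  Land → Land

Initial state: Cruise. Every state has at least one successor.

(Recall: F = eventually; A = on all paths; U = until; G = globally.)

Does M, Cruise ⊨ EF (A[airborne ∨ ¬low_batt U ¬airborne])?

Holds

States satisfying A[airborne ∨ ¬low_batt U ¬airborne]: {Cruise, Hover, Arming, Ground, Return, Land}.
States satisfying EF (A[airborne ∨ ¬low_batt U ¬airborne]): {Cruise, Hover, Arming, Ground, Return, Land}.
Some path from Cruise reaches a state where A[airborne ∨ ¬low_batt U ¬airborne] holds.
Cruise ∈ Sat(EF (A[airborne ∨ ¬low_batt U ¬airborne])).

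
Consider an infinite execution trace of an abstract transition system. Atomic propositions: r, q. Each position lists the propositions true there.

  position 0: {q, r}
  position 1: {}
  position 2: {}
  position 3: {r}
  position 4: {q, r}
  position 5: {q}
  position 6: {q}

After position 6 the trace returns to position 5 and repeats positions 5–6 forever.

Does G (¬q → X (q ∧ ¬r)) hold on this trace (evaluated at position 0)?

No

¬q → X (q ∧ ¬r) must hold at every position from 0 onward. It fails at position 1, so G (¬q → X (q ∧ ¬r)) is false.
Positions where ¬q holds: 1, 2, 3.
Check X (q ∧ ¬r) at each: 1→fails, 2→fails, 3→fails.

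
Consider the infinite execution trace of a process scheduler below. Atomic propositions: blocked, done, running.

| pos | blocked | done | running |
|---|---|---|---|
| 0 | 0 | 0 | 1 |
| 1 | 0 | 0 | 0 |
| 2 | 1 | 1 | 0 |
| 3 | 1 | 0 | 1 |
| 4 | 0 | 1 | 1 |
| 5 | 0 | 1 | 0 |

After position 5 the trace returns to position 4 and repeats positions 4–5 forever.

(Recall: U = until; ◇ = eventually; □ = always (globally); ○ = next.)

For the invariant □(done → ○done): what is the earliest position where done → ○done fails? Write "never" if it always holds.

Check done → ○done at each position in order: 0 ✓, 1 ✓.
At position 2 the labels are {blocked, done} and the next position 3 has {blocked, running}, so done → ○done is false there. This is the first violation.

2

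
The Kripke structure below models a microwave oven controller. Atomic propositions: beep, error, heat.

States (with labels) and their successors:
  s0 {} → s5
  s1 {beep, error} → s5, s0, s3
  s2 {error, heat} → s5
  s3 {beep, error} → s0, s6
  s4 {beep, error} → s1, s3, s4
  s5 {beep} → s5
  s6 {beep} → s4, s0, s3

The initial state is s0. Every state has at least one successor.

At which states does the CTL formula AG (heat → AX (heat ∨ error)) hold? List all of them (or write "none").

States satisfying heat → AX (heat ∨ error): {s0, s1, s3, s4, s5, s6}.
States satisfying AG (heat → AX (heat ∨ error)): {s0, s1, s3, s4, s5, s6}.

{s0, s1, s3, s4, s5, s6}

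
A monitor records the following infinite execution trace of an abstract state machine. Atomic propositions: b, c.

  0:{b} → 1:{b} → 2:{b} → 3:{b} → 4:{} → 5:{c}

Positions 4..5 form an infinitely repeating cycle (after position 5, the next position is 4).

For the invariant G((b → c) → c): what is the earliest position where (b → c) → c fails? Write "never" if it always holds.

Check (b → c) → c at each position in order: 0 ✓, 1 ✓, 2 ✓, 3 ✓.
At position 4 the labels are {}, so (b → c) → c is false there. This is the first violation.

4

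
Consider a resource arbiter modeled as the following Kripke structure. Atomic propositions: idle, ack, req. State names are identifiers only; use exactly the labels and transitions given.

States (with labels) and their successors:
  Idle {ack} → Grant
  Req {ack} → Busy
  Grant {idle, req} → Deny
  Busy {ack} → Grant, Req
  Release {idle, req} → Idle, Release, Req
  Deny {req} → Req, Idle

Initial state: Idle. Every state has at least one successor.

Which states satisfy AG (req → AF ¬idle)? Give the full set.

States satisfying req → AF ¬idle: {Idle, Req, Grant, Busy, Deny}.
States satisfying AG (req → AF ¬idle): {Idle, Req, Grant, Busy, Deny}.

{Idle, Req, Grant, Busy, Deny}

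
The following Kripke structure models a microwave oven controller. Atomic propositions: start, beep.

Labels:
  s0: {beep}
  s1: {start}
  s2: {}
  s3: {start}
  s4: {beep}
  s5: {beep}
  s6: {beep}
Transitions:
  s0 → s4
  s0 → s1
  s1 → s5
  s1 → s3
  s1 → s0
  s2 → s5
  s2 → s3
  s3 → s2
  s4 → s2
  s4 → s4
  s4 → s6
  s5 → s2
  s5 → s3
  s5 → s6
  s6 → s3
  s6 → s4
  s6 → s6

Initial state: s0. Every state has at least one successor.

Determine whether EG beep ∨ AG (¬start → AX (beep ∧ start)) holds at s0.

States satisfying beep: {s0, s4, s5, s6}.
States satisfying EG beep: {s0, s4, s5, s6}.
States satisfying ¬start → AX (beep ∧ start): {s1, s3}.
States satisfying AG (¬start → AX (beep ∧ start)): ∅.
States satisfying EG beep ∨ AG (¬start → AX (beep ∧ start)): {s0, s4, s5, s6}.
s0 ∈ Sat(EG beep ∨ AG (¬start → AX (beep ∧ start))).

Yes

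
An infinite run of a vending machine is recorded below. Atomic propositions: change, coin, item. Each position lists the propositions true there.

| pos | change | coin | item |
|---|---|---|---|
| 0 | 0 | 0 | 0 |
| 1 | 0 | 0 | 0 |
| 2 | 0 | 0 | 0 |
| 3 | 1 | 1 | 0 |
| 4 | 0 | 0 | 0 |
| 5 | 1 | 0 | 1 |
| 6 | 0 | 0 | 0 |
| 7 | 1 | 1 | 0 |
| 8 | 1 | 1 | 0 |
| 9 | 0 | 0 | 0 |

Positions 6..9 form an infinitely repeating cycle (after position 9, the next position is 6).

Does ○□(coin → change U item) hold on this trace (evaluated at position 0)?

Violated

The position after 0 is 1; □(coin → change U item) is false there.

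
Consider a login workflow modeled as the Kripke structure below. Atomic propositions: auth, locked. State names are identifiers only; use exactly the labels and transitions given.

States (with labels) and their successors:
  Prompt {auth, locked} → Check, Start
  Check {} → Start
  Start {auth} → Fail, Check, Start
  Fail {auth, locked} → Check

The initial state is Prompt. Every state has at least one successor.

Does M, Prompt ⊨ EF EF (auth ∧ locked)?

States satisfying EF (auth ∧ locked): {Prompt, Check, Start, Fail}.
States satisfying EF EF (auth ∧ locked): {Prompt, Check, Start, Fail}.
Some path from Prompt reaches a state where EF (auth ∧ locked) holds.
Prompt ∈ Sat(EF EF (auth ∧ locked)).

Yes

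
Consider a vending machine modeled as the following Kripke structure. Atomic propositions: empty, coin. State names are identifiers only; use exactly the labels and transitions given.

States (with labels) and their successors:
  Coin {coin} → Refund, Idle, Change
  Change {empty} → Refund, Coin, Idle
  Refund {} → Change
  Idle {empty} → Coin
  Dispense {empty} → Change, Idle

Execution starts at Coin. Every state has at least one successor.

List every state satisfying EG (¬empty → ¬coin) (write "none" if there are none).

{Change, Refund, Dispense}

States satisfying ¬empty → ¬coin: {Change, Refund, Idle, Dispense}.
States satisfying EG (¬empty → ¬coin): {Change, Refund, Dispense}.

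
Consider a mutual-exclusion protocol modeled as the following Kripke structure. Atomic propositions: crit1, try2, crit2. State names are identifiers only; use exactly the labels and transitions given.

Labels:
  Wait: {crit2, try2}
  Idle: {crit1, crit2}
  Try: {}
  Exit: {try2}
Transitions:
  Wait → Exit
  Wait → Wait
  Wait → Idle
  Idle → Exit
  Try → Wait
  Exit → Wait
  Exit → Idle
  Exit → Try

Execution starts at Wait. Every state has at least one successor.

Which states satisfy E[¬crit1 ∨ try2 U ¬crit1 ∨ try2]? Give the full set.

States satisfying ¬crit1 ∨ try2: {Wait, Try, Exit}.
States satisfying E[¬crit1 ∨ try2 U ¬crit1 ∨ try2]: {Wait, Try, Exit}.

{Wait, Try, Exit}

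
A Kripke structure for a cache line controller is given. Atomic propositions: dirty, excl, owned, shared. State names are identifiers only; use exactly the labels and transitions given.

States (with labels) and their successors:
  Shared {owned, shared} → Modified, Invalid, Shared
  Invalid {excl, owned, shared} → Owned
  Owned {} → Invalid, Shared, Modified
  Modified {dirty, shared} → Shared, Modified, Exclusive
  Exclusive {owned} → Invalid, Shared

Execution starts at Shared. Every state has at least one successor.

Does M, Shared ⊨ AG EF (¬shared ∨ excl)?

States satisfying EF (¬shared ∨ excl): {Shared, Invalid, Owned, Modified, Exclusive}.
States satisfying AG EF (¬shared ∨ excl): {Shared, Invalid, Owned, Modified, Exclusive}.
Every state reachable from Shared satisfies EF (¬shared ∨ excl).
Shared ∈ Sat(AG EF (¬shared ∨ excl)).

Yes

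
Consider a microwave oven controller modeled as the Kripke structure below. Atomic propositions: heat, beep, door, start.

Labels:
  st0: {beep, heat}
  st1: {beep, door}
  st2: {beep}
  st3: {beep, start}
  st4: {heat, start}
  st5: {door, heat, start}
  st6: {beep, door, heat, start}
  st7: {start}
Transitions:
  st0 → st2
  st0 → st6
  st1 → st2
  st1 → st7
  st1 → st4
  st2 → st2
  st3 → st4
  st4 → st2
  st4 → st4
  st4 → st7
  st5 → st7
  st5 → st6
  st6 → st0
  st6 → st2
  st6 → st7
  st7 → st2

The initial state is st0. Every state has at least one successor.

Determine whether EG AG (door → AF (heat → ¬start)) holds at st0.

States satisfying AG (door → AF (heat → ¬start)): {st0, st1, st2, st3, st4, st5, st6, st7}.
States satisfying EG AG (door → AF (heat → ¬start)): {st0, st1, st2, st3, st4, st5, st6, st7}.
st0 ∈ Sat(EG AG (door → AF (heat → ¬start))).

Satisfied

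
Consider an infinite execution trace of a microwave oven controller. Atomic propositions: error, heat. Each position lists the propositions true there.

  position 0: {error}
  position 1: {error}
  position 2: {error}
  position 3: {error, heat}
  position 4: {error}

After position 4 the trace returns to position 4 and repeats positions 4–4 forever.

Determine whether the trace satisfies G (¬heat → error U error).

¬heat → error U error holds at every position 0..4, and those are all positions ever visited, so G (¬heat → error U error) holds.
Positions where ¬heat holds: 0, 1, 2, 4.
Check error U error at each: 0→ok, 1→ok, 2→ok, 4→ok.

Satisfied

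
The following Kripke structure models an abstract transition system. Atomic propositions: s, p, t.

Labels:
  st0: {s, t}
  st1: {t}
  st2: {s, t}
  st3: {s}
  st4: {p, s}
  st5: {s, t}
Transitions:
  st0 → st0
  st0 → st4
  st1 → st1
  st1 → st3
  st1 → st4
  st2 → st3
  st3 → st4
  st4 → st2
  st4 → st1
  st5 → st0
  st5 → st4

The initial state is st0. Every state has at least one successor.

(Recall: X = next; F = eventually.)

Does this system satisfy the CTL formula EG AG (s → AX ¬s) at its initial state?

States satisfying AG (s → AX ¬s): ∅.
States satisfying EG AG (s → AX ¬s): ∅.
No suitable path/successor from st0 witnesses the formula.
st0 ∉ Sat(EG AG (s → AX ¬s)).

No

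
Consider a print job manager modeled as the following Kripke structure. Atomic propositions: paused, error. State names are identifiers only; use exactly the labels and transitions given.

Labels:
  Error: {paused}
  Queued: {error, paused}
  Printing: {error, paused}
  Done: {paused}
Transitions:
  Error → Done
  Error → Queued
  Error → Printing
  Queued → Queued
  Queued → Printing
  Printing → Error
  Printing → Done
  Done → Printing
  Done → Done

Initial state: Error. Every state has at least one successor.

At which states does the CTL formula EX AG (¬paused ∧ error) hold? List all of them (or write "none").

States satisfying AG (¬paused ∧ error): ∅.
States satisfying EX AG (¬paused ∧ error): ∅.

none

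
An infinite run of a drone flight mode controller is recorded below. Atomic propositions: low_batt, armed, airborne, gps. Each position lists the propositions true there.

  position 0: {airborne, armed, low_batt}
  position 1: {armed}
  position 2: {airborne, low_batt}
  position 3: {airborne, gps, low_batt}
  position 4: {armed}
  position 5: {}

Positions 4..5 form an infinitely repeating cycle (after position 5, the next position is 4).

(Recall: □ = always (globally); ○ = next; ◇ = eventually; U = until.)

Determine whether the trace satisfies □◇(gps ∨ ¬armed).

◇(gps ∨ ¬armed) holds at every position 0..5, and those are all positions ever visited, so □◇(gps ∨ ¬armed) holds.

Satisfied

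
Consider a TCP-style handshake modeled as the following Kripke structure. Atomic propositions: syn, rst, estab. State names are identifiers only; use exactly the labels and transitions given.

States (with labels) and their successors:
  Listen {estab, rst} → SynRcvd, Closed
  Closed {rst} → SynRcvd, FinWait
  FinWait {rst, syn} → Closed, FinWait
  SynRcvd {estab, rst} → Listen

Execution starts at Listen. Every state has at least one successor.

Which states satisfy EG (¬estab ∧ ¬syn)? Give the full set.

States satisfying ¬estab ∧ ¬syn: {Closed}.
States satisfying EG (¬estab ∧ ¬syn): ∅.

none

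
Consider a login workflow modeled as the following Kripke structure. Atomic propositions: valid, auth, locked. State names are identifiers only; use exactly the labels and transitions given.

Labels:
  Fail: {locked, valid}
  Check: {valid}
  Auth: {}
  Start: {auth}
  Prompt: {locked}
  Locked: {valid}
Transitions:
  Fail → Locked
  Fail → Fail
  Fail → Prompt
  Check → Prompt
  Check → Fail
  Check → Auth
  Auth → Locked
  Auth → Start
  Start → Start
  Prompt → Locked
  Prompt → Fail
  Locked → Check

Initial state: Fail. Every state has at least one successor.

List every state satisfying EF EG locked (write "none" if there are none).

{Fail, Check, Auth, Prompt, Locked}

States satisfying EG locked: {Fail, Prompt}.
States satisfying EF EG locked: {Fail, Check, Auth, Prompt, Locked}.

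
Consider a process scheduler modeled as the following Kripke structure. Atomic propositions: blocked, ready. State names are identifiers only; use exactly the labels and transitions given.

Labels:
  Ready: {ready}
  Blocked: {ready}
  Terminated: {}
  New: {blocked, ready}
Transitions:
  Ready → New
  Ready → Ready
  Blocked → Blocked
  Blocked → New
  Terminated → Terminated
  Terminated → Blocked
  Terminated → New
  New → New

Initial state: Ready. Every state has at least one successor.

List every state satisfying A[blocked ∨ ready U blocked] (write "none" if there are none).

States satisfying blocked ∨ ready: {Ready, Blocked, New}.
States satisfying blocked: {New}.
States satisfying A[blocked ∨ ready U blocked]: {New}.

{New}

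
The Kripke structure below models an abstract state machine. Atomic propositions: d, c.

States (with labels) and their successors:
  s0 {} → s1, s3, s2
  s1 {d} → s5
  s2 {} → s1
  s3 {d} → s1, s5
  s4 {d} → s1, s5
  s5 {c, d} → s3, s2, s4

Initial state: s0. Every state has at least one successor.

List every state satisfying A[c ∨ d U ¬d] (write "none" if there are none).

States satisfying c ∨ d: {s1, s3, s4, s5}.
States satisfying ¬d: {s0, s2}.
States satisfying A[c ∨ d U ¬d]: {s0, s2}.

{s0, s2}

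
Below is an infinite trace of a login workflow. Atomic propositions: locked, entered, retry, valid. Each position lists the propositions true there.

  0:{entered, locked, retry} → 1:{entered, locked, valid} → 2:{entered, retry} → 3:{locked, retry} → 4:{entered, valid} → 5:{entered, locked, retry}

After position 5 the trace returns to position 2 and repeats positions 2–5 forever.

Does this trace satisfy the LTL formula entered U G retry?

Walking from position 0: at position 3, G retry has not yet held and entered fails, so entered U G retry is false.

Violated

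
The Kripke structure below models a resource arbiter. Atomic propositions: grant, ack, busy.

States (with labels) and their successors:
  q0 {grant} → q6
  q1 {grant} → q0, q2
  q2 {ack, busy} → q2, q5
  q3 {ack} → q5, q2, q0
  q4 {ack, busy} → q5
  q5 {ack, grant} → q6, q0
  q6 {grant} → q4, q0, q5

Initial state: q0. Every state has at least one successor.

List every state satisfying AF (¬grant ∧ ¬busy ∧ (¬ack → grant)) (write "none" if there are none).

{q3}

States satisfying ¬grant ∧ ¬busy ∧ (¬ack → grant): {q3}.
States satisfying AF (¬grant ∧ ¬busy ∧ (¬ack → grant)): {q3}.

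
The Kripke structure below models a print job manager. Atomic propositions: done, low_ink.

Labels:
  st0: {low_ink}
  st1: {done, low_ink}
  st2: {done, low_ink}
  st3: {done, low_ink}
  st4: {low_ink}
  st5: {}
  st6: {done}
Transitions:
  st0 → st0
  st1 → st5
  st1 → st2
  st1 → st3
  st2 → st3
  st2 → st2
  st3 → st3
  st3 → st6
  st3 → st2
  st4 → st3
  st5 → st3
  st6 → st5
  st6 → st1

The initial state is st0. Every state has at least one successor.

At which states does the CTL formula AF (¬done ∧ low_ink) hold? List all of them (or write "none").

States satisfying ¬done ∧ low_ink: {st0, st4}.
States satisfying AF (¬done ∧ low_ink): {st0, st4}.

{st0, st4}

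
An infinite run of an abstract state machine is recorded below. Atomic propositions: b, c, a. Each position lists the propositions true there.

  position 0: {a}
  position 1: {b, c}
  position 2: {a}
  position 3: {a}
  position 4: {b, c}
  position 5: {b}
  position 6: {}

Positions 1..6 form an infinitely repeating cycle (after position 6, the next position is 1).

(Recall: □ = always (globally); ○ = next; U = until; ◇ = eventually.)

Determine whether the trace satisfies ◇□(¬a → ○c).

Violated

□(¬a → ○c) is false at every position 0..6, so it never becomes true and ◇□(¬a → ○c) fails.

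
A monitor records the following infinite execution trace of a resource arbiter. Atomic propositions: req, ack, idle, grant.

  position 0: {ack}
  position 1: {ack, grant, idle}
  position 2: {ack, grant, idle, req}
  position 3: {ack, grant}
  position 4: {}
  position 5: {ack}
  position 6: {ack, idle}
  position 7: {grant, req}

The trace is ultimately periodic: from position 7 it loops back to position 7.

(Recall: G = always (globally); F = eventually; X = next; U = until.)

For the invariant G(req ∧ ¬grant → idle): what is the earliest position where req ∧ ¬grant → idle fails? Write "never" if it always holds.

req ∧ ¬grant → idle holds at every position 0..7, and those are all the positions the trace ever visits, so the invariant G(req ∧ ¬grant → idle) is never violated.

never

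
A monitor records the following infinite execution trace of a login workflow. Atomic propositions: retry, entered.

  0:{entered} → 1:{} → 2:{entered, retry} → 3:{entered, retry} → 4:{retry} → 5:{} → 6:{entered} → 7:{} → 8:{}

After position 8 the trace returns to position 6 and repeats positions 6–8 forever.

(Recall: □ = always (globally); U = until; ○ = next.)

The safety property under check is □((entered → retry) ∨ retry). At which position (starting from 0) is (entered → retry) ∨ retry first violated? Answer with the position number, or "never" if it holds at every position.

0

At position 0 the labels are {entered}, so (entered → retry) ∨ retry is false there. This is the first violation.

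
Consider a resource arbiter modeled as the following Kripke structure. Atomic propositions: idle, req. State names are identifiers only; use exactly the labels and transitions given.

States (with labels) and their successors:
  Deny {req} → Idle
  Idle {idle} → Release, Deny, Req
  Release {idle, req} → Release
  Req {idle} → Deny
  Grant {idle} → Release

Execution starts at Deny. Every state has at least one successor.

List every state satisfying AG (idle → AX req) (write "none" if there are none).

States satisfying idle → AX req: {Deny, Release, Req, Grant}.
States satisfying AG (idle → AX req): {Release, Grant}.

{Release, Grant}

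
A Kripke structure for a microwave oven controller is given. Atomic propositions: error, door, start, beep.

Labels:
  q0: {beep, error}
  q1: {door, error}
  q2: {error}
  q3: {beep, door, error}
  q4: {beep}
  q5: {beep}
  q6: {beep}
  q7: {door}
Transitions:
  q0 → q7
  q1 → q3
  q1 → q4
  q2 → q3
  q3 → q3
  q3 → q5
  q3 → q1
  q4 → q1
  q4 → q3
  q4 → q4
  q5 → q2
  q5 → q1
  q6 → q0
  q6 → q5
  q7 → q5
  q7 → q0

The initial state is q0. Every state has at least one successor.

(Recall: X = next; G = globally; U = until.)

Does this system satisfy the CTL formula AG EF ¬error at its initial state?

States satisfying EF ¬error: {q0, q1, q2, q3, q4, q5, q6, q7}.
States satisfying AG EF ¬error: {q0, q1, q2, q3, q4, q5, q6, q7}.
Every state reachable from q0 satisfies EF ¬error.
q0 ∈ Sat(AG EF ¬error).

Holds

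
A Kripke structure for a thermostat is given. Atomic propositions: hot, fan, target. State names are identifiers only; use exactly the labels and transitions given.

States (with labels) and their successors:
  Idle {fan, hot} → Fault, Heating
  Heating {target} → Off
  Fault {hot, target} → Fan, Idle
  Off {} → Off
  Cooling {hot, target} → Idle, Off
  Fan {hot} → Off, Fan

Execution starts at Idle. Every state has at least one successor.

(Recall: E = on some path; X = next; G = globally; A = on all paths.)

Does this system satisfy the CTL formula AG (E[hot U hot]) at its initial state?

No

States satisfying E[hot U hot]: {Idle, Fault, Cooling, Fan}.
States satisfying AG (E[hot U hot]): ∅.
Heating is reachable from Idle and violates E[hot U hot], so AG fails at Idle.
Idle ∉ Sat(AG (E[hot U hot])).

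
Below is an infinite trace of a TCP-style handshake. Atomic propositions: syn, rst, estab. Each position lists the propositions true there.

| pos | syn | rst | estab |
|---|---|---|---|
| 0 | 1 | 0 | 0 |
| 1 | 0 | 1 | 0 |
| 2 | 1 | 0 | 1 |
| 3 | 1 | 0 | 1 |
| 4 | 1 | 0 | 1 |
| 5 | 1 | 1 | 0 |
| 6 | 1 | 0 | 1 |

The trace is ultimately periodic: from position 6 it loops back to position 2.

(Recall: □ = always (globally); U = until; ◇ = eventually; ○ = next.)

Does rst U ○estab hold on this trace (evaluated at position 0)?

Does not hold

Walking from position 0: at position 0, ○estab has not yet held and rst fails, so rst U ○estab is false.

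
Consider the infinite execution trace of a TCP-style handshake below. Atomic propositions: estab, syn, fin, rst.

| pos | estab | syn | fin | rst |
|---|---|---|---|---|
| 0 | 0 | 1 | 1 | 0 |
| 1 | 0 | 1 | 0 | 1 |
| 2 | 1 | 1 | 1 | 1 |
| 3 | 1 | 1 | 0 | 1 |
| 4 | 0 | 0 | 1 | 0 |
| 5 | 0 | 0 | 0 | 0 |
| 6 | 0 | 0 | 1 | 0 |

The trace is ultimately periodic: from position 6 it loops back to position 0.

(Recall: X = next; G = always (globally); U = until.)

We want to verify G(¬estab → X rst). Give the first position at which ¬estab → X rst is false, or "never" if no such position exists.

Check ¬estab → X rst at each position in order: 0 ✓, 1 ✓, 2 ✓, 3 ✓.
At position 4 the labels are {fin} and the next position 5 has {}, so ¬estab → X rst is false there. This is the first violation.

4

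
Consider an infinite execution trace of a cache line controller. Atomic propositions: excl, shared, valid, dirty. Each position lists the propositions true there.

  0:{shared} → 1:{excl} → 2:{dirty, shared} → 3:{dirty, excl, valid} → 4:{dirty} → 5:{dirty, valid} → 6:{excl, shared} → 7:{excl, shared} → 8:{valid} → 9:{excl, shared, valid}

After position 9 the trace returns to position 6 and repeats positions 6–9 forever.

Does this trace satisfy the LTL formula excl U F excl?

Yes

Walking from position 0: F excl first holds at position 0, and excl holds at every earlier position along the way, so excl U F excl holds.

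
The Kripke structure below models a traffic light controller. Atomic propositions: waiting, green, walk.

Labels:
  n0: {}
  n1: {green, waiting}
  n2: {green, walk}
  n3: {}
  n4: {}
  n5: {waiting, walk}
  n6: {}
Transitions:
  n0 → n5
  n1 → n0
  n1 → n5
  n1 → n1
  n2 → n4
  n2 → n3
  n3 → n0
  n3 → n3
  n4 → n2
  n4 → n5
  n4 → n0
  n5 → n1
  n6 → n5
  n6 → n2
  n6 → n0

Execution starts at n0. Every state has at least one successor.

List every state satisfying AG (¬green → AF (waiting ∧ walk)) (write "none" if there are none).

States satisfying ¬green → AF (waiting ∧ walk): {n0, n1, n2, n5}.
States satisfying AG (¬green → AF (waiting ∧ walk)): {n0, n1, n5}.

{n0, n1, n5}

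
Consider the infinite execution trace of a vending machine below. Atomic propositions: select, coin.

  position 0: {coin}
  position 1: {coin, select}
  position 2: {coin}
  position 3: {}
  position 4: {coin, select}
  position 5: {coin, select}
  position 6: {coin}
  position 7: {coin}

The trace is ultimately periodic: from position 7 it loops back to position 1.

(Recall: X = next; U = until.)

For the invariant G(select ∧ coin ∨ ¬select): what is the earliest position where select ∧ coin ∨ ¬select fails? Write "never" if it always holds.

never

select ∧ coin ∨ ¬select holds at every position 0..7, and those are all the positions the trace ever visits, so the invariant G(select ∧ coin ∨ ¬select) is never violated.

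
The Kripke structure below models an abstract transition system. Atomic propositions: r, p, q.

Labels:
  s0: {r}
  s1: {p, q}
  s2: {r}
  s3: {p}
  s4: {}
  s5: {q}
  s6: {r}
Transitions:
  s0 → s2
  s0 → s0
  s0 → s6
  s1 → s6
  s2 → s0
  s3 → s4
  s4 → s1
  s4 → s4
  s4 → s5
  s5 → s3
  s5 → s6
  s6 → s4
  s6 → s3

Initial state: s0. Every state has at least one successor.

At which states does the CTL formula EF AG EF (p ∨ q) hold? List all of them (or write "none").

States satisfying AG EF (p ∨ q): {s0, s1, s2, s3, s4, s5, s6}.
States satisfying EF AG EF (p ∨ q): {s0, s1, s2, s3, s4, s5, s6}.

{s0, s1, s2, s3, s4, s5, s6}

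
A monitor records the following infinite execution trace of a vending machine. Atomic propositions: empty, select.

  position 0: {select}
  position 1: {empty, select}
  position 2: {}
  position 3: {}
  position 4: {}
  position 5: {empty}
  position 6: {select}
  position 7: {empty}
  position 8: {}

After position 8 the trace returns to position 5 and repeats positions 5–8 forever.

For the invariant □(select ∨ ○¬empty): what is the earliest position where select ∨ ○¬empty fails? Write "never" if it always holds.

Check select ∨ ○¬empty at each position in order: 0 ✓, 1 ✓, 2 ✓, 3 ✓.
At position 4 the labels are {} and the next position 5 has {empty}, so select ∨ ○¬empty is false there. This is the first violation.

4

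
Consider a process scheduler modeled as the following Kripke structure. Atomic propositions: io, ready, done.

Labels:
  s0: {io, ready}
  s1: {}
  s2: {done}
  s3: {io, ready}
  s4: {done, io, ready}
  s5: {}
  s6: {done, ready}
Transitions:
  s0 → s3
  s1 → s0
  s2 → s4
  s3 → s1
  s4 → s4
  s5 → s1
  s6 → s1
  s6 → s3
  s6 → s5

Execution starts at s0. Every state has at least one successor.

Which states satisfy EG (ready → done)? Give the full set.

States satisfying ready → done: {s1, s2, s4, s5, s6}.
States satisfying EG (ready → done): {s2, s4}.

{s2, s4}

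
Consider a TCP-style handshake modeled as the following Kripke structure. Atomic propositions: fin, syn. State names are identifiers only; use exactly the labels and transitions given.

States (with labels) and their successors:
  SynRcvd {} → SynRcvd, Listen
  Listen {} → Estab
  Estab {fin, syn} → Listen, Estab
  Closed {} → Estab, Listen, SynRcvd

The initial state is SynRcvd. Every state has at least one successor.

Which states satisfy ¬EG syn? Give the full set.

States satisfying syn: {Estab}.
States satisfying EG syn: {Estab}.
States satisfying ¬EG syn: {SynRcvd, Listen, Closed}.

{SynRcvd, Listen, Closed}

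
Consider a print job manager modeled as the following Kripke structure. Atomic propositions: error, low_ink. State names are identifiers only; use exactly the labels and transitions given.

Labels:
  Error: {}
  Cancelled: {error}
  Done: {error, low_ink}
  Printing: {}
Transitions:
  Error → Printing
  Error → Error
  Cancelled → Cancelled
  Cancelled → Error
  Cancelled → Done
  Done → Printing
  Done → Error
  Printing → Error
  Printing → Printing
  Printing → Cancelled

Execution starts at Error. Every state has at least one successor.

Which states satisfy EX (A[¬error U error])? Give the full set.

States satisfying A[¬error U error]: {Cancelled, Done}.
States satisfying EX (A[¬error U error]): {Cancelled, Printing}.

{Cancelled, Printing}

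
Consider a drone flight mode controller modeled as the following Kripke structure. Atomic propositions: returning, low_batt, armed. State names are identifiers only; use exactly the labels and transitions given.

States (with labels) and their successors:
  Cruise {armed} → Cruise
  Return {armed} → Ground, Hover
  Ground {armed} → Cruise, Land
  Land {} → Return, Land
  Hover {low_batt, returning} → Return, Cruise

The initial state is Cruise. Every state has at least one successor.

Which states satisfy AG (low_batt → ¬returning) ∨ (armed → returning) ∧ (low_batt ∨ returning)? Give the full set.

{Cruise, Hover}

States satisfying low_batt → ¬returning: {Cruise, Return, Ground, Land}.
States satisfying AG (low_batt → ¬returning): {Cruise}.
States satisfying armed → returning: {Land, Hover}.
States satisfying low_batt ∨ returning: {Hover}.
States satisfying (armed → returning) ∧ (low_batt ∨ returning): {Hover}.
States satisfying AG (low_batt → ¬returning) ∨ (armed → returning) ∧ (low_batt ∨ returning): {Cruise, Hover}.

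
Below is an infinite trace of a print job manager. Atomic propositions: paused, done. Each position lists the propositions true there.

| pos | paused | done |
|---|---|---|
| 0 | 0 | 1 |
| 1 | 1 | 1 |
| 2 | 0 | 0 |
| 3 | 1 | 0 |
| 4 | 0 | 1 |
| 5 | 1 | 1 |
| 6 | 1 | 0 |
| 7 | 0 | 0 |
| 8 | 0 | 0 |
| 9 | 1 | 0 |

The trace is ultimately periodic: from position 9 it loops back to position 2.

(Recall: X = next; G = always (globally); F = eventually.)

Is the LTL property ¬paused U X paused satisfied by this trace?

Walking from position 0: X paused first holds at position 0, and ¬paused holds at every earlier position along the way, so ¬paused U X paused holds.

Holds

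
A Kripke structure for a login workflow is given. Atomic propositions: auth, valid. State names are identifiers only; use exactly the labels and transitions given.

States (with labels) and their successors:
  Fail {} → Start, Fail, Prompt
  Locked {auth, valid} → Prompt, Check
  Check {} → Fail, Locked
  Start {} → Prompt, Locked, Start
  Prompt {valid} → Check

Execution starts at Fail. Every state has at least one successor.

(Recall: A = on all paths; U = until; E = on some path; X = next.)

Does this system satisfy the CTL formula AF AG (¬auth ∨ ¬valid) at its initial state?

States satisfying AG (¬auth ∨ ¬valid): ∅.
States satisfying AF AG (¬auth ∨ ¬valid): ∅.
There is a path from Fail along which AG (¬auth ∨ ¬valid) never holds.
Fail ∉ Sat(AF AG (¬auth ∨ ¬valid)).

Violated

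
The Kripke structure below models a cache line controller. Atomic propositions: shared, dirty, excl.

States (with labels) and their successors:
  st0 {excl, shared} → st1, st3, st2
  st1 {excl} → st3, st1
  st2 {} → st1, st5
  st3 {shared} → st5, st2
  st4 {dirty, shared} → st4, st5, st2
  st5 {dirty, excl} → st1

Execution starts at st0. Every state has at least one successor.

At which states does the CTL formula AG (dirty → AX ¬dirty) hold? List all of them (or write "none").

{st0, st1, st2, st3, st5}

States satisfying dirty → AX ¬dirty: {st0, st1, st2, st3, st5}.
States satisfying AG (dirty → AX ¬dirty): {st0, st1, st2, st3, st5}.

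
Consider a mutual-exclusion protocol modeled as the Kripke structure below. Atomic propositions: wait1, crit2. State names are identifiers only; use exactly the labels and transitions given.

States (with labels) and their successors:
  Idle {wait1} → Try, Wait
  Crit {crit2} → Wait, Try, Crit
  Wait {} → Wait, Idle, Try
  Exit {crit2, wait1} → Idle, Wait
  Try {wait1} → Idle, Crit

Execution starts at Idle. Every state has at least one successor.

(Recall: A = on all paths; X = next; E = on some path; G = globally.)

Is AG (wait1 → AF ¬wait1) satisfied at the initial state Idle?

No

States satisfying wait1 → AF ¬wait1: {Crit, Wait}.
States satisfying AG (wait1 → AF ¬wait1): ∅.
Idle is reachable from Idle and violates wait1 → AF ¬wait1, so AG fails at Idle.
Idle ∉ Sat(AG (wait1 → AF ¬wait1)).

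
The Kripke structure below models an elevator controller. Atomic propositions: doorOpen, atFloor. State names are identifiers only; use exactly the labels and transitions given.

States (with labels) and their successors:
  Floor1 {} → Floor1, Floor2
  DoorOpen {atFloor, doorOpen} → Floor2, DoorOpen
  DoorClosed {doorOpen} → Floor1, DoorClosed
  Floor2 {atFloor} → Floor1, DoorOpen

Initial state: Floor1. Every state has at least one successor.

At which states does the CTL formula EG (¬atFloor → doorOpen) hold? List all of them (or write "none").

{DoorOpen, DoorClosed, Floor2}

States satisfying ¬atFloor → doorOpen: {DoorOpen, DoorClosed, Floor2}.
States satisfying EG (¬atFloor → doorOpen): {DoorOpen, DoorClosed, Floor2}.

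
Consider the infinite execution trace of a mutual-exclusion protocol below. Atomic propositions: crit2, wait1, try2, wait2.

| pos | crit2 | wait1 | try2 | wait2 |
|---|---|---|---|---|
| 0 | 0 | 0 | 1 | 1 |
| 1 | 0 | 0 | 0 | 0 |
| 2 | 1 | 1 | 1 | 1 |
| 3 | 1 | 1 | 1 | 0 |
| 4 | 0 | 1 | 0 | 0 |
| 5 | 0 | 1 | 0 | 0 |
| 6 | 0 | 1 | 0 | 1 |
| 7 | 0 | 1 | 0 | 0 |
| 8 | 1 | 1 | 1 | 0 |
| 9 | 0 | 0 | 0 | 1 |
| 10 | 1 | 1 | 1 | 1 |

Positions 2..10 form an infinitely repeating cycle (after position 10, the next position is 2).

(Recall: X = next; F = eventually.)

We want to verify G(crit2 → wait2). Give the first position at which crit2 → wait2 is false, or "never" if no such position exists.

Check crit2 → wait2 at each position in order: 0 ✓, 1 ✓, 2 ✓.
At position 3 the labels are {crit2, try2, wait1}, so crit2 → wait2 is false there. This is the first violation.

3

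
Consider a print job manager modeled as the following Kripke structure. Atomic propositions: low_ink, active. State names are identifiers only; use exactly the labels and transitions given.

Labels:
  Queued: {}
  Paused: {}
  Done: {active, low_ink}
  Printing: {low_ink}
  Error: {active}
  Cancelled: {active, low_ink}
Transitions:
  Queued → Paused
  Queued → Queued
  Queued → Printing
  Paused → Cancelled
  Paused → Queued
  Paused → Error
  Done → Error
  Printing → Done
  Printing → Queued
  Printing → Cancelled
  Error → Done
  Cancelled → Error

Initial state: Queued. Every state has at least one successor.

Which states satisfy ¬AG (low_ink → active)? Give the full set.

{Queued, Paused, Printing}

States satisfying low_ink → active: {Queued, Paused, Done, Error, Cancelled}.
States satisfying AG (low_ink → active): {Done, Error, Cancelled}.
States satisfying ¬AG (low_ink → active): {Queued, Paused, Printing}.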